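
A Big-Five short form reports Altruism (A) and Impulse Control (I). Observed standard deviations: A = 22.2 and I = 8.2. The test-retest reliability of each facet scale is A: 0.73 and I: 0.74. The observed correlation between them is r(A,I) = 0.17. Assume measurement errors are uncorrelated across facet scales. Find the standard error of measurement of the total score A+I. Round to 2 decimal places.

Var(total) = 560.08 + 61.8936 = 621.974.
True-score variance = 409.531 + 61.8936 = 471.424, so reliability = 0.7579.
Error variance = 621.974 − 471.424 = 150.549; SEM = √150.549 = 12.27.

12.27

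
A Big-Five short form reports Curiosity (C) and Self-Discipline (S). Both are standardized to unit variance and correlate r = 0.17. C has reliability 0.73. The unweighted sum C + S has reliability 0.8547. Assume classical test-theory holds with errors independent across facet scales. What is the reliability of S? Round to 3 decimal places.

0.930

Var(C+S) = 2 + 2·0.17 = 2.340.
True-score variance = ρ_C + ρ_S + 2·0.17, so 0.8547 = (0.73 + ρ_S + 0.34) / 2.340.
ρ_S = 0.8547·2.340 − 0.73 − 0.34 = 0.930.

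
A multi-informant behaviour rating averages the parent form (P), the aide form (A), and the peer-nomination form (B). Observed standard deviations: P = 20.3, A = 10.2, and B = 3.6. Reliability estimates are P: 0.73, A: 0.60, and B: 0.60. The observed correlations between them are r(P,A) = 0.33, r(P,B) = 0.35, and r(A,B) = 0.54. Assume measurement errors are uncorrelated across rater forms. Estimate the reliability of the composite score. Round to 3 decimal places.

Var(P+A+B) = 20.3² + 10.2² + 3.6² + 2·[20.3·10.2·0.33 + 20.3·3.6·0.35 + 10.2·3.6·0.54] = 529.09 + 227.473 = 756.563.
Because errors are independent across components, Cov(Tᵢ,Tⱼ) = Cov(Xᵢ,Xⱼ); the off-diagonal part of the true-score variance is the same as above.
True-score variance = [20.3²·0.73 + 10.2²·0.60 + 3.6²·0.60] + 227.473 = 371.026 + 227.473 = 598.499.
Reliability = 598.499 / 756.563 = 0.791.

0.791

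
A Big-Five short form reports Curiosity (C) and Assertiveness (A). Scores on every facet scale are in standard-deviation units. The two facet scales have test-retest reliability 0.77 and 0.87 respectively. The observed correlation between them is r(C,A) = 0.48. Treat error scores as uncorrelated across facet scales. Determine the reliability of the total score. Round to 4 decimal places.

Var(C+A) = 2 + 2·[0.48] = 2 + 0.96 = 2.96.
Because errors are independent across components, Cov(Tᵢ,Tⱼ) = Cov(Xᵢ,Xⱼ); the off-diagonal part of the true-score variance is the same as above.
True-score variance = [0.77 + 0.87] + 0.96 = 1.64 + 0.96 = 2.6.
Reliability = 2.6 / 2.96 = 0.8784.

0.8784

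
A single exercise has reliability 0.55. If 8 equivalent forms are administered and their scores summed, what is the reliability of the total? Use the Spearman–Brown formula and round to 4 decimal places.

0.9072

ρ_k = kρ / (1 + (k−1)ρ) = 8·0.55 / (1 + 7·0.55) = 4.400 / 4.850 = 0.9072.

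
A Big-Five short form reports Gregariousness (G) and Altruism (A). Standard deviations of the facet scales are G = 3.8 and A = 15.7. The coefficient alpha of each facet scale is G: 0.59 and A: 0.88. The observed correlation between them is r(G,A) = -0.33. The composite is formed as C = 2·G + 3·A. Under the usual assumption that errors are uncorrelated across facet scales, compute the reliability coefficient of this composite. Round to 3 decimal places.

0.858

Var(C) = 2²·3.8² + 3²·15.7² + 2·[6·3.8·15.7·(-0.33)] = 2276.17 − 236.254 = 2039.92.
With uncorrelated errors the cross-covariances are all true-score covariance, so they carry over unchanged; only the diagonal terms shrink to ρᵢσᵢ².
True-score variance = [2²·3.8²·0.59 + 3²·15.7²·0.88] − 236.254 = 1986.28 − 236.254 = 1750.03.
Reliability = 1750.03 / 2039.92 = 0.858.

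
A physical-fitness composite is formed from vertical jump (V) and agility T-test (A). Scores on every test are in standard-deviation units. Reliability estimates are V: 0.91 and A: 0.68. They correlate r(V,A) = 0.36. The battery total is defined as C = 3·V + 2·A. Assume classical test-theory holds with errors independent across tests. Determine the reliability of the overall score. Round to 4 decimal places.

0.8793

Var(C) = 3² + 2² + 2·[6·0.36] = 13 + 4.32 = 17.32.
With uncorrelated errors the cross-covariances are all true-score covariance, so they carry over unchanged; only the diagonal terms shrink to ρᵢσᵢ².
True-score variance = [3²·0.91 + 2²·0.68] + 4.32 = 10.91 + 4.32 = 15.23.
Reliability = 15.23 / 17.32 = 0.8793.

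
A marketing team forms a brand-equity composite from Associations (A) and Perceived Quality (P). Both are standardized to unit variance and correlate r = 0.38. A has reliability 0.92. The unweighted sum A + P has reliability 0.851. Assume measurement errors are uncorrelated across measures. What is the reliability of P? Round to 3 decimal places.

0.669

Var(A+P) = 2 + 2·0.38 = 2.760.
True-score variance = ρ_A + ρ_P + 2·0.38, so 0.851 = (0.92 + ρ_P + 0.76) / 2.760.
ρ_P = 0.851·2.760 − 0.92 − 0.76 = 0.669.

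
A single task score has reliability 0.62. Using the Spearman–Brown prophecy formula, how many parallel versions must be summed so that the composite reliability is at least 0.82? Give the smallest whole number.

k ≥ ρ*(1−ρ₁)/(ρ₁(1−ρ*)) = 0.82·0.38 / (0.62·0.18) = 2.792.
Smallest integer k = 3.

3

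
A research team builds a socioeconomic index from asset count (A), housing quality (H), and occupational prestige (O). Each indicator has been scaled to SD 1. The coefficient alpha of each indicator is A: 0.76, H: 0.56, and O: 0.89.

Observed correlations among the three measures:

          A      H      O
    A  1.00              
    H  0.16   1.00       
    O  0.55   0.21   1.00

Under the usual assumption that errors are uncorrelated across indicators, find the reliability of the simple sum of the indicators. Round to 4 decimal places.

0.8368

Var(A+H+O) = 3 + 2·[0.16 + 0.55 + 0.21] = 3 + 1.84 = 4.84.
With uncorrelated errors the cross-covariances are all true-score covariance, so they carry over unchanged; only the diagonal terms shrink to ρᵢσᵢ².
True-score variance = [0.76 + 0.56 + 0.89] + 1.84 = 2.21 + 1.84 = 4.05.
Reliability = 4.05 / 4.84 = 0.8368.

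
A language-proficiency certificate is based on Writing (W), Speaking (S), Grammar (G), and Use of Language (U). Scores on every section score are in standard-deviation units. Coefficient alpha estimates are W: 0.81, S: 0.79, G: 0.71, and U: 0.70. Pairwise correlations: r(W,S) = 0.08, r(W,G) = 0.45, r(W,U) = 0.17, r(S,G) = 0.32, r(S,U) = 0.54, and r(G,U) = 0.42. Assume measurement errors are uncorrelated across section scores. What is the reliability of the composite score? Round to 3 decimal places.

0.876

Var(W+S+G+U) = 4 + 2·[0.08 + 0.45 + 0.17 + 0.32 + 0.54 + 0.42] = 4 + 3.96 = 7.96.
Because errors are independent across components, Cov(Tᵢ,Tⱼ) = Cov(Xᵢ,Xⱼ); the off-diagonal part of the true-score variance is the same as above.
True-score variance = [0.81 + 0.79 + 0.71 + 0.70] + 3.96 = 3.01 + 3.96 = 6.97.
Reliability = 6.97 / 7.96 = 0.876.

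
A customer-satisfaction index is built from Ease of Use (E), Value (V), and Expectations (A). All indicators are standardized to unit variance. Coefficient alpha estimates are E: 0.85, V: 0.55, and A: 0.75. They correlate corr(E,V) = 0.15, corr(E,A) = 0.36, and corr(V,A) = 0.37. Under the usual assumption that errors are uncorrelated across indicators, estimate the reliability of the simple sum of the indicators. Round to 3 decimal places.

0.821

Var(E+V+A) = 3 + 2·[0.15 + 0.36 + 0.37] = 3 + 1.76 = 4.76.
Because errors are independent across components, Cov(Tᵢ,Tⱼ) = Cov(Xᵢ,Xⱼ); the off-diagonal part of the true-score variance is the same as above.
True-score variance = [0.85 + 0.55 + 0.75] + 1.76 = 2.15 + 1.76 = 3.91.
Reliability = 3.91 / 4.76 = 0.821.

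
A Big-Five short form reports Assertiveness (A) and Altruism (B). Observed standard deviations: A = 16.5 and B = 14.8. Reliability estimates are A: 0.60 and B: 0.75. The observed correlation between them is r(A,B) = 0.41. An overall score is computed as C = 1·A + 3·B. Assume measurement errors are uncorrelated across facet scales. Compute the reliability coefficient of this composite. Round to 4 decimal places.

Var(C) = 16.5² + 3²·14.8² + 2·[3·16.5·14.8·0.41] = 2243.61 + 600.732 = 2844.34.
With uncorrelated errors the cross-covariances are all true-score covariance, so they carry over unchanged; only the diagonal terms shrink to ρᵢσᵢ².
True-score variance = [16.5²·0.60 + 3²·14.8²·0.75] + 600.732 = 1641.87 + 600.732 = 2242.6.
Reliability = 2242.6 / 2844.34 = 0.7884.

0.7884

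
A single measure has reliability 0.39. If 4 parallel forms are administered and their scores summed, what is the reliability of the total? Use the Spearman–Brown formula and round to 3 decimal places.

0.719

ρ_k = kρ / (1 + (k−1)ρ) = 4·0.39 / (1 + 3·0.39) = 1.560 / 2.170 = 0.719.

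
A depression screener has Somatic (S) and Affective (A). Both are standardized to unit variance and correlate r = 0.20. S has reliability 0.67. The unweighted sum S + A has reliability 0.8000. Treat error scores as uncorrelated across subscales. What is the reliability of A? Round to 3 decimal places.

0.850

Var(S+A) = 2 + 2·0.20 = 2.400.
True-score variance = ρ_S + ρ_A + 2·0.20, so 0.8000 = (0.67 + ρ_A + 0.40) / 2.400.
ρ_A = 0.8000·2.400 − 0.67 − 0.40 = 0.850.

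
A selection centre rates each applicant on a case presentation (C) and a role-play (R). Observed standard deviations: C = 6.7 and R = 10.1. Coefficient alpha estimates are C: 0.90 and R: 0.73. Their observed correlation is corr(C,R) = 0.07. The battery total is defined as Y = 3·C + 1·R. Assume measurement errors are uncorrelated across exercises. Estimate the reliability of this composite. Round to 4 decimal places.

Var(Y) = 3²·6.7² + 10.1² + 2·[3·6.7·10.1·0.07] = 506.02 + 28.4214 = 534.441.
With uncorrelated errors the cross-covariances are all true-score covariance, so they carry over unchanged; only the diagonal terms shrink to ρᵢσᵢ².
True-score variance = [3²·6.7²·0.90 + 10.1²·0.73] + 28.4214 = 438.076 + 28.4214 = 466.498.
Reliability = 466.498 / 534.441 = 0.8729.

0.8729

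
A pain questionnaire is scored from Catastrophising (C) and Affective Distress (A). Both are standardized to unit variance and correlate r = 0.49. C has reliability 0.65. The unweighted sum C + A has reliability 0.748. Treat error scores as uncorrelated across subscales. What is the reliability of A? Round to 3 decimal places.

Var(C+A) = 2 + 2·0.49 = 2.980.
True-score variance = ρ_C + ρ_A + 2·0.49, so 0.748 = (0.65 + ρ_A + 0.98) / 2.980.
ρ_A = 0.748·2.980 − 0.65 − 0.98 = 0.599.

0.599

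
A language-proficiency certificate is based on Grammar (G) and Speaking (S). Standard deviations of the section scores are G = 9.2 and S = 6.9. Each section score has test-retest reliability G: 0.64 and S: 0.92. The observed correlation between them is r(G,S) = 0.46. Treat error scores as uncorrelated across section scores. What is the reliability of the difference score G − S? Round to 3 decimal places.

0.536

Var(G−S) = 9.2² + 6.9² − 2·9.2·6.9·0.46 = 132.25 − 58.4016 = 73.8484.
Under uncorrelated errors the observed covariances equal the true-score covariances, so only the own-variance terms attenuate.
True-score variance = [9.2²·0.64 + 6.9²·0.92] − 58.4016 = 97.9708 − 58.4016 = 39.5692.
Reliability = 39.5692 / 73.8484 = 0.536.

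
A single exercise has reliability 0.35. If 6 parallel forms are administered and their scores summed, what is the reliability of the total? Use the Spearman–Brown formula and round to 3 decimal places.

ρ_k = kρ / (1 + (k−1)ρ) = 6·0.35 / (1 + 5·0.35) = 2.100 / 2.750 = 0.764.

0.764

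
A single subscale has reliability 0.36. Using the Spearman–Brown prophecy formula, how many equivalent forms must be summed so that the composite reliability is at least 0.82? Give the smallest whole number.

k ≥ ρ*(1−ρ₁)/(ρ₁(1−ρ*)) = 0.82·0.64 / (0.36·0.18) = 8.099.
Smallest integer k = 9.

9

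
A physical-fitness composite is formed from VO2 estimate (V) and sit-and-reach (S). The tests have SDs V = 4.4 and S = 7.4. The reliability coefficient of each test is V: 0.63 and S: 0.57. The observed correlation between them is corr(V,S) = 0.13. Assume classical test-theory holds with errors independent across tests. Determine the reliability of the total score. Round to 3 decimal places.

0.628

Var(V+S) = 4.4² + 7.4² + 2·[4.4·7.4·0.13] = 74.12 + 8.4656 = 82.5856.
With uncorrelated errors the cross-covariances are all true-score covariance, so they carry over unchanged; only the diagonal terms shrink to ρᵢσᵢ².
True-score variance = [4.4²·0.63 + 7.4²·0.57] + 8.4656 = 43.41 + 8.4656 = 51.8756.
Reliability = 51.8756 / 82.5856 = 0.628.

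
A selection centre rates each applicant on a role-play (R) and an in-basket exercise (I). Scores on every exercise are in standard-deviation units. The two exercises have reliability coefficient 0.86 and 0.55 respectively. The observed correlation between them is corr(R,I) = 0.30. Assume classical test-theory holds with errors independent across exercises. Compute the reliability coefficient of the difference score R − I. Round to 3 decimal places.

Var(R−I) = 1 + 1 − 2·0.30 = 2 − 0.6 = 1.4.
Under uncorrelated errors the observed covariances equal the true-score covariances, so only the own-variance terms attenuate.
True-score variance = [0.86 + 0.55] − 0.6 = 1.41 − 0.6 = 0.81.
Reliability = 0.81 / 1.4 = 0.579.

0.579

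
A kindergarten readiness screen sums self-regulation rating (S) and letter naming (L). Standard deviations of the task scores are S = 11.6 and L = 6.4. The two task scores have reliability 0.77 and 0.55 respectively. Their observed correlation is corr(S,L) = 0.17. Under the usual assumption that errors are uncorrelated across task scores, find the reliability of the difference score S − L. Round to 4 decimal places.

Var(S−L) = 11.6² + 6.4² − 2·11.6·6.4·0.17 = 175.52 − 25.2416 = 150.278.
Because errors are independent across components, Cov(Tᵢ,Tⱼ) = Cov(Xᵢ,Xⱼ); the off-diagonal part of the true-score variance is the same as above.
True-score variance = [11.6²·0.77 + 6.4²·0.55] − 25.2416 = 126.139 − 25.2416 = 100.898.
Reliability = 100.898 / 150.278 = 0.6714.

0.6714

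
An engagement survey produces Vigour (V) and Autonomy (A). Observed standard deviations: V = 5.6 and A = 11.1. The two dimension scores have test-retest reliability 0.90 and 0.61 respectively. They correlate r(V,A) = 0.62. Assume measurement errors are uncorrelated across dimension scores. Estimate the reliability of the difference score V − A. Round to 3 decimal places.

0.339

Var(V−A) = 5.6² + 11.1² − 2·5.6·11.1·0.62 = 154.57 − 77.0784 = 77.4916.
Under uncorrelated errors the observed covariances equal the true-score covariances, so only the own-variance terms attenuate.
True-score variance = [5.6²·0.90 + 11.1²·0.61] − 77.0784 = 103.382 − 77.0784 = 26.3037.
Reliability = 26.3037 / 77.4916 = 0.339.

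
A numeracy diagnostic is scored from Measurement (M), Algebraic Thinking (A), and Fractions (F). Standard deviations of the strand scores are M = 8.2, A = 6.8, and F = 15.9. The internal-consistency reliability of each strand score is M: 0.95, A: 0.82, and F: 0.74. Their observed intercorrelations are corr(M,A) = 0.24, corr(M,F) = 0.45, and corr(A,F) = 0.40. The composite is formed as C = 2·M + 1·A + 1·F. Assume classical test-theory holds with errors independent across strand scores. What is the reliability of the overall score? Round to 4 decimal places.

0.9072

Var(C) = 2²·8.2² + 6.8² + 15.9² + 2·[2·8.2·6.8·0.24 + 2·8.2·15.9·0.45 + 6.8·15.9·0.40] = 568.01 + 374.71 = 942.72.
Under uncorrelated errors the observed covariances equal the true-score covariances, so only the own-variance terms attenuate.
True-score variance = [2²·8.2²·0.95 + 6.8²·0.82 + 15.9²·0.74] + 374.71 = 480.508 + 374.71 = 855.218.
Reliability = 855.218 / 942.72 = 0.9072.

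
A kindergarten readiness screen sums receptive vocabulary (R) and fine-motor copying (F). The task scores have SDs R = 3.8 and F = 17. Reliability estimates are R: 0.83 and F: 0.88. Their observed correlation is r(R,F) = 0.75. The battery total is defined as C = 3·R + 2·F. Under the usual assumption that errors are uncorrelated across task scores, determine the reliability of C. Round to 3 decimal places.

0.914

Var(C) = 3²·3.8² + 2²·17² + 2·[6·3.8·17·0.75] = 1285.96 + 581.4 = 1867.36.
Under uncorrelated errors the observed covariances equal the true-score covariances, so only the own-variance terms attenuate.
True-score variance = [3²·3.8²·0.83 + 2²·17²·0.88] + 581.4 = 1125.15 + 581.4 = 1706.55.
Reliability = 1706.55 / 1867.36 = 0.914.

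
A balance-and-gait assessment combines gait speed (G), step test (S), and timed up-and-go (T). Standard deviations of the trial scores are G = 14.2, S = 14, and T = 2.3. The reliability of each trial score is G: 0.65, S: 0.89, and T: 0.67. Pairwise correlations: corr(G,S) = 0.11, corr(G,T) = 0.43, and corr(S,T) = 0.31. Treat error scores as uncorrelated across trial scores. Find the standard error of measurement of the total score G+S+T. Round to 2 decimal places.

Var(total) = 402.93 + 91.7876 = 494.718.
True-score variance = 309.05 + 91.7876 = 400.838, so reliability = 0.8102.
Error variance = 494.718 − 400.838 = 93.8797; SEM = √93.8797 = 9.69.

9.69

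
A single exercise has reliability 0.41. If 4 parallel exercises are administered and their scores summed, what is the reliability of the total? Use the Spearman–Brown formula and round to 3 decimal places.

0.735

ρ_k = kρ / (1 + (k−1)ρ) = 4·0.41 / (1 + 3·0.41) = 1.640 / 2.230 = 0.735.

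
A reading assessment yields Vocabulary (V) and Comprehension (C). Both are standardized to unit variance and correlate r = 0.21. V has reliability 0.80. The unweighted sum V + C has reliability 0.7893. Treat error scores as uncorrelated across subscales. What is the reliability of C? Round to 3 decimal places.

0.690

Var(V+C) = 2 + 2·0.21 = 2.420.
True-score variance = ρ_V + ρ_C + 2·0.21, so 0.7893 = (0.80 + ρ_C + 0.42) / 2.420.
ρ_C = 0.7893·2.420 − 0.80 − 0.42 = 0.690.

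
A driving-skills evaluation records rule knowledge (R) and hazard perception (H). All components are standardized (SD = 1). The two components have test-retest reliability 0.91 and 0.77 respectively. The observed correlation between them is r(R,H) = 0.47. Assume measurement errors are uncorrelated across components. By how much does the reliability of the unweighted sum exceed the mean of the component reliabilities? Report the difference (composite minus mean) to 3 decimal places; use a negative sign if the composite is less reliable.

0.051

Var(sum) = 2 + 0.94 = 2.94; true-score variance = 1.68 + 0.94 = 2.62; composite reliability = 0.8912.
Mean component reliability = 0.8400.
Difference = 0.8912 − 0.8400 = 0.051.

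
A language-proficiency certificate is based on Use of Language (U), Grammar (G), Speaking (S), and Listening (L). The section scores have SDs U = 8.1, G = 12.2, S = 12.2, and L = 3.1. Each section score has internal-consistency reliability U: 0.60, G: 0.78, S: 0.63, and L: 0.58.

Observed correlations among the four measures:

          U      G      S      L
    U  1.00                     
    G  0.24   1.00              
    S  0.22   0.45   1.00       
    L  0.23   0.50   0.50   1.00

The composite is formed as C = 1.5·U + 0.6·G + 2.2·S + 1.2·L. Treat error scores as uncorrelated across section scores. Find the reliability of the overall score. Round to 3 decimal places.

Var(C) = 1.5²·8.1² + 0.6²·12.2² + 2.2²·12.2² + 1.2²·3.1² + 2·[0.9·8.1·12.2·0.24 + 3.3·8.1·12.2·0.22 + 1.8·8.1·3.1·0.23 + 1.32·12.2·12.2·0.45 + 0.72·12.2·3.1·0.50 + 2.64·12.2·3.1·0.50] = 935.429 + 510.865 = 1446.29.
With uncorrelated errors the cross-covariances are all true-score covariance, so they carry over unchanged; only the diagonal terms shrink to ρᵢσᵢ².
True-score variance = [1.5²·8.1²·0.60 + 0.6²·12.2²·0.78 + 2.2²·12.2²·0.63 + 1.2²·3.1²·0.58] + 510.865 = 592.237 + 510.865 = 1103.1.
Reliability = 1103.1 / 1446.29 = 0.763.

0.763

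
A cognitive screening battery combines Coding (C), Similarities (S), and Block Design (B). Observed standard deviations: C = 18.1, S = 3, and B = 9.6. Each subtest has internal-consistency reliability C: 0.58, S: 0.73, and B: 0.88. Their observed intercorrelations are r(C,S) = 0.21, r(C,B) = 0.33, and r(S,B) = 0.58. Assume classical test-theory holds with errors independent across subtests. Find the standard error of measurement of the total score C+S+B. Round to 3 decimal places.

12.292

Var(total) = 428.77 + 170.896 = 599.666.
True-score variance = 277.685 + 170.896 = 448.58, so reliability = 0.7481.
Error variance = 599.666 − 448.58 = 151.085; SEM = √151.085 = 12.292.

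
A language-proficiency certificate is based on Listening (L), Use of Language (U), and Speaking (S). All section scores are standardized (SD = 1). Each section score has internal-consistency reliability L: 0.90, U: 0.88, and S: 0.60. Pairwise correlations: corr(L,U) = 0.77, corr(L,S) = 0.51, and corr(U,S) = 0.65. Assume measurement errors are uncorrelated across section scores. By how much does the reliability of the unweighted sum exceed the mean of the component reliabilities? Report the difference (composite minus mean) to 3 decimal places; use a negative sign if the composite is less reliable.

0.116

Var(sum) = 3 + 3.86 = 6.86; true-score variance = 2.38 + 3.86 = 6.24; composite reliability = 0.9096.
Mean component reliability = 0.7933.
Difference = 0.9096 − 0.7933 = 0.116.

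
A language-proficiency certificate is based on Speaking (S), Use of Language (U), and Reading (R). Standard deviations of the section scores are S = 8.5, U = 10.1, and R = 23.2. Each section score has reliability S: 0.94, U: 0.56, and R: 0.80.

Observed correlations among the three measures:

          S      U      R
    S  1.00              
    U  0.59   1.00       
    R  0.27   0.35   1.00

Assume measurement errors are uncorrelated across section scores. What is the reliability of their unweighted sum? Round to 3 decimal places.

0.855

Var(S+U+R) = 8.5² + 10.1² + 23.2² + 2·[8.5·10.1·0.59 + 8.5·23.2·0.27 + 10.1·23.2·0.35] = 712.5 + 371.815 = 1084.32.
With uncorrelated errors the cross-covariances are all true-score covariance, so they carry over unchanged; only the diagonal terms shrink to ρᵢσᵢ².
True-score variance = [8.5²·0.94 + 10.1²·0.56 + 23.2²·0.80] + 371.815 = 555.633 + 371.815 = 927.448.
Reliability = 927.448 / 1084.32 = 0.855.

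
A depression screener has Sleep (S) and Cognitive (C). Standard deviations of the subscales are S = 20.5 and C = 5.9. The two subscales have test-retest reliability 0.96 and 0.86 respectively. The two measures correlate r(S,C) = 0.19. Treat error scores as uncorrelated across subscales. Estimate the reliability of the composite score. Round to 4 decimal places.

0.9567

Var(S+C) = 20.5² + 5.9² + 2·[20.5·5.9·0.19] = 455.06 + 45.961 = 501.021.
Under uncorrelated errors the observed covariances equal the true-score covariances, so only the own-variance terms attenuate.
True-score variance = [20.5²·0.96 + 5.9²·0.86] + 45.961 = 433.377 + 45.961 = 479.338.
Reliability = 479.338 / 501.021 = 0.9567.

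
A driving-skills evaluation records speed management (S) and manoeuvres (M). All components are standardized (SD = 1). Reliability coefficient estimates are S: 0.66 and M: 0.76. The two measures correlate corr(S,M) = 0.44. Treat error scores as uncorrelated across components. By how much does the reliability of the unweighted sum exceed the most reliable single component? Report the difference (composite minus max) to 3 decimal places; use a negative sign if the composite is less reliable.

Var(sum) = 2 + 0.88 = 2.88; true-score variance = 1.42 + 0.88 = 2.3; composite reliability = 0.7986.
Max component reliability = 0.7600.
Difference = 0.7986 − 0.7600 = 0.039.

0.039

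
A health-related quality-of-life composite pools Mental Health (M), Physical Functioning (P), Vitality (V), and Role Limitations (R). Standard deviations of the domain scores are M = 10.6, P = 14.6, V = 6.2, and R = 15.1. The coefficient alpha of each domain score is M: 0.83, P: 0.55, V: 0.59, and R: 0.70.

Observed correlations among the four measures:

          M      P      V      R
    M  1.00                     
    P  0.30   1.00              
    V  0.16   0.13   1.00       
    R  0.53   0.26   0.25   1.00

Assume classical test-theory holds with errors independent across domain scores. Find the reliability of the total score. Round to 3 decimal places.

0.812

Var(M+P+V+R) = 10.6² + 14.6² + 6.2² + 15.1² + 2·[10.6·14.6·0.30 + 10.6·6.2·0.16 + 10.6·15.1·0.53 + 14.6·6.2·0.13 + 14.6·15.1·0.26 + 6.2·15.1·0.25] = 591.97 + 468.534 = 1060.5.
With uncorrelated errors the cross-covariances are all true-score covariance, so they carry over unchanged; only the diagonal terms shrink to ρᵢσᵢ².
True-score variance = [10.6²·0.83 + 14.6²·0.55 + 6.2²·0.59 + 15.1²·0.70] + 468.534 = 392.783 + 468.534 = 861.318.
Reliability = 861.318 / 1060.5 = 0.812.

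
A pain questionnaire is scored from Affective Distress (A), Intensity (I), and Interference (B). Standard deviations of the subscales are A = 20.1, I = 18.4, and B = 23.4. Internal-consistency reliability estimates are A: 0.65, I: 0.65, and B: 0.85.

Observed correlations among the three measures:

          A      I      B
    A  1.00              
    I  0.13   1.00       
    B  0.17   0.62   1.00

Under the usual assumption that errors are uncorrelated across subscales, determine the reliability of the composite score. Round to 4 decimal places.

0.8356

Var(A+I+B) = 20.1² + 18.4² + 23.4² + 2·[20.1·18.4·0.13 + 20.1·23.4·0.17 + 18.4·23.4·0.62] = 1290.13 + 789.968 = 2080.1.
With uncorrelated errors the cross-covariances are all true-score covariance, so they carry over unchanged; only the diagonal terms shrink to ρᵢσᵢ².
True-score variance = [20.1²·0.65 + 18.4²·0.65 + 23.4²·0.85] + 789.968 = 948.096 + 789.968 = 1738.06.
Reliability = 1738.06 / 2080.1 = 0.8356.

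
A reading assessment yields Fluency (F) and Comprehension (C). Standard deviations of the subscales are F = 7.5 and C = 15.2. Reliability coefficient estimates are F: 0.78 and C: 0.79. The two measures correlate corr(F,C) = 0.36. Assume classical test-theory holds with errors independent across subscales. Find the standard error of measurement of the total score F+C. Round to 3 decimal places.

Var(total) = 287.29 + 82.08 = 369.37.
True-score variance = 226.397 + 82.08 = 308.477, so reliability = 0.8351.
Error variance = 369.37 − 308.477 = 60.8934; SEM = √60.8934 = 7.803.

7.803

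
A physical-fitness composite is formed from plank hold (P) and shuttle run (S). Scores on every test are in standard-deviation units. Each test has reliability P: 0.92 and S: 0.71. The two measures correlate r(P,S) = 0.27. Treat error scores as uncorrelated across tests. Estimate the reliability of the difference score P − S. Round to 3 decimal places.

0.747

Var(P−S) = 1 + 1 − 2·0.27 = 2 − 0.54 = 1.46.
Because errors are independent across components, Cov(Tᵢ,Tⱼ) = Cov(Xᵢ,Xⱼ); the off-diagonal part of the true-score variance is the same as above.
True-score variance = [0.92 + 0.71] − 0.54 = 1.63 − 0.54 = 1.09.
Reliability = 1.09 / 1.46 = 0.747.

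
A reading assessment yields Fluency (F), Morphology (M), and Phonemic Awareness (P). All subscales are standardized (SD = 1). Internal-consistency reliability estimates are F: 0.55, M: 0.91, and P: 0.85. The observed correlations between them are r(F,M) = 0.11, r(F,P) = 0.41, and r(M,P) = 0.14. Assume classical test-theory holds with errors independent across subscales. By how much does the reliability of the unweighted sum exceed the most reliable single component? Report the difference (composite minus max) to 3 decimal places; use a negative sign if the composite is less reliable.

Var(sum) = 3 + 1.32 = 4.32; true-score variance = 2.31 + 1.32 = 3.63; composite reliability = 0.8403.
Max component reliability = 0.9100.
Difference = 0.8403 − 0.9100 = -0.070.

-0.070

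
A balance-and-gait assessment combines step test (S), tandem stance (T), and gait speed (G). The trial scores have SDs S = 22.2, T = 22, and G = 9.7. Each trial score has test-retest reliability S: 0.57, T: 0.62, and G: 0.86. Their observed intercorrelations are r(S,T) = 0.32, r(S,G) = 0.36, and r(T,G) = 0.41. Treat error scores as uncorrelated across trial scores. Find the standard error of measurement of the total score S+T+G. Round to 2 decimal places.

20.22

Var(total) = 1070.93 + 642.609 = 1713.54.
True-score variance = 661.916 + 642.609 = 1304.52, so reliability = 0.7613.
Error variance = 1713.54 − 1304.52 = 409.014; SEM = √409.014 = 20.22.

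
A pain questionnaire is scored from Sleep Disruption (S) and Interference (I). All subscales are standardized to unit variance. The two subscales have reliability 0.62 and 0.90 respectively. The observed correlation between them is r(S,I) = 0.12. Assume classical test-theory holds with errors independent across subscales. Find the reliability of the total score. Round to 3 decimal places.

0.786

Var(S+I) = 2 + 2·[0.12] = 2 + 0.24 = 2.24.
With uncorrelated errors the cross-covariances are all true-score covariance, so they carry over unchanged; only the diagonal terms shrink to ρᵢσᵢ².
True-score variance = [0.62 + 0.90] + 0.24 = 1.52 + 0.24 = 1.76.
Reliability = 1.76 / 2.24 = 0.786.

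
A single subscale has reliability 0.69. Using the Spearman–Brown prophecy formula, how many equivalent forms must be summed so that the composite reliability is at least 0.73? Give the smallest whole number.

k ≥ ρ*(1−ρ₁)/(ρ₁(1−ρ*)) = 0.73·0.31 / (0.69·0.27) = 1.215.
Smallest integer k = 2.

2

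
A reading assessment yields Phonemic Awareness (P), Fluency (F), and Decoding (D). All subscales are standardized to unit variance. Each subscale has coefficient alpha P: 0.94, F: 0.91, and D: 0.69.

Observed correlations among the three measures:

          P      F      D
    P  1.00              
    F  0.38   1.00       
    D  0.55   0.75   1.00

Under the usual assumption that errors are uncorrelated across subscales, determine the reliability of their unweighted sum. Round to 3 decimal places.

Var(P+F+D) = 3 + 2·[0.38 + 0.55 + 0.75] = 3 + 3.36 = 6.36.
Under uncorrelated errors the observed covariances equal the true-score covariances, so only the own-variance terms attenuate.
True-score variance = [0.94 + 0.91 + 0.69] + 3.36 = 2.54 + 3.36 = 5.9.
Reliability = 5.9 / 6.36 = 0.928.

0.928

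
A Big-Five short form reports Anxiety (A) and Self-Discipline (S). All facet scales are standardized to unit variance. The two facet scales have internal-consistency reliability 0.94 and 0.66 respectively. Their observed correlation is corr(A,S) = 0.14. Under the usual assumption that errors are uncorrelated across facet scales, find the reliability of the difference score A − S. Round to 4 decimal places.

Var(A−S) = 1 + 1 − 2·0.14 = 2 − 0.28 = 1.72.
Under uncorrelated errors the observed covariances equal the true-score covariances, so only the own-variance terms attenuate.
True-score variance = [0.94 + 0.66] − 0.28 = 1.6 − 0.28 = 1.32.
Reliability = 1.32 / 1.72 = 0.7674.

0.7674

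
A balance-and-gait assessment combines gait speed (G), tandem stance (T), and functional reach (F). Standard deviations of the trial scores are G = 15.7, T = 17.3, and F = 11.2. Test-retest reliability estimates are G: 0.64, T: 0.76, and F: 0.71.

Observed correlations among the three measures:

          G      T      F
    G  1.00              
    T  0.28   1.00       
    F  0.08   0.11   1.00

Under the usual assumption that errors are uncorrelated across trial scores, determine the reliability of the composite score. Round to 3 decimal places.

Var(G+T+F) = 15.7² + 17.3² + 11.2² + 2·[15.7·17.3·0.28 + 15.7·11.2·0.08 + 17.3·11.2·0.11] = 671.22 + 222.863 = 894.083.
Under uncorrelated errors the observed covariances equal the true-score covariances, so only the own-variance terms attenuate.
True-score variance = [15.7²·0.64 + 17.3²·0.76 + 11.2²·0.71] + 222.863 = 474.276 + 222.863 = 697.14.
Reliability = 697.14 / 894.083 = 0.780.

0.780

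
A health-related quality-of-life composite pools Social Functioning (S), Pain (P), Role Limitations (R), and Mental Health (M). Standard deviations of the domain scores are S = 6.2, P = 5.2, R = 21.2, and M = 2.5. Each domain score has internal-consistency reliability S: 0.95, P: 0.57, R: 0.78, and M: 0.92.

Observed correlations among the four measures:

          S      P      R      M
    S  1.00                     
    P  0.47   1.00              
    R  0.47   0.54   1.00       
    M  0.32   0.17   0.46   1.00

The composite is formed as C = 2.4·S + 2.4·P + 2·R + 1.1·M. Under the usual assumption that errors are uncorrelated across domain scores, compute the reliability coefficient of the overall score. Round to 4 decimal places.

0.8707

Var(C) = 2.4²·6.2² + 2.4²·5.2² + 2²·21.2² + 1.1²·2.5² + 2·[5.76·6.2·5.2·0.47 + 4.8·6.2·21.2·0.47 + 2.64·6.2·2.5·0.32 + 4.8·5.2·21.2·0.54 + 2.64·5.2·2.5·0.17 + 2.2·21.2·2.5·0.46] = 2182.49 + 1484.23 = 3666.72.
With uncorrelated errors the cross-covariances are all true-score covariance, so they carry over unchanged; only the diagonal terms shrink to ρᵢσᵢ².
True-score variance = [2.4²·6.2²·0.95 + 2.4²·5.2²·0.57 + 2²·21.2²·0.78 + 1.1²·2.5²·0.92] + 1484.23 = 1708.33 + 1484.23 = 3192.56.
Reliability = 3192.56 / 3666.72 = 0.8707.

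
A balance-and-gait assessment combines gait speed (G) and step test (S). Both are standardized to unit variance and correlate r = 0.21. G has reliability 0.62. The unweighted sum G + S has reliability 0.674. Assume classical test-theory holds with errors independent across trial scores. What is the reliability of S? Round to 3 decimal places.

0.591

Var(G+S) = 2 + 2·0.21 = 2.420.
True-score variance = ρ_G + ρ_S + 2·0.21, so 0.674 = (0.62 + ρ_S + 0.42) / 2.420.
ρ_S = 0.674·2.420 − 0.62 − 0.42 = 0.591.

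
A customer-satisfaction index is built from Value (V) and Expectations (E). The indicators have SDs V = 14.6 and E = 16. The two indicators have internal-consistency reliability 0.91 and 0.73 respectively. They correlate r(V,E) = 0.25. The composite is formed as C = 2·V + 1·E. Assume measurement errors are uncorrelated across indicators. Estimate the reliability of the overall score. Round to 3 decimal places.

Var(C) = 2²·14.6² + 16² + 2·[2·14.6·16·0.25] = 1108.64 + 233.6 = 1342.24.
Under uncorrelated errors the observed covariances equal the true-score covariances, so only the own-variance terms attenuate.
True-score variance = [2²·14.6²·0.91 + 16²·0.73] + 233.6 = 962.782 + 233.6 = 1196.38.
Reliability = 1196.38 / 1342.24 = 0.891.

0.891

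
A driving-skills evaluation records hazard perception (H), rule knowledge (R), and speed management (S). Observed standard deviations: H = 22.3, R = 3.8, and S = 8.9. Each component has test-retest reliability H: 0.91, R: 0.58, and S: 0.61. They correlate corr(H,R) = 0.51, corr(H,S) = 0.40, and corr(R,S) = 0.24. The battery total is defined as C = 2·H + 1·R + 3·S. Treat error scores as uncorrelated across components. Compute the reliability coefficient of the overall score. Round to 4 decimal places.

Var(C) = 2²·22.3² + 3.8² + 3²·8.9² + 2·[2·22.3·3.8·0.51 + 6·22.3·8.9·0.40 + 3·3.8·8.9·0.24] = 2716.49 + 1174.23 = 3890.72.
With uncorrelated errors the cross-covariances are all true-score covariance, so they carry over unchanged; only the diagonal terms shrink to ρᵢσᵢ².
True-score variance = [2²·22.3²·0.91 + 3.8²·0.58 + 3²·8.9²·0.61] + 1174.23 = 2253.37 + 1174.23 = 3427.6.
Reliability = 3427.6 / 3890.72 = 0.8810.

0.8810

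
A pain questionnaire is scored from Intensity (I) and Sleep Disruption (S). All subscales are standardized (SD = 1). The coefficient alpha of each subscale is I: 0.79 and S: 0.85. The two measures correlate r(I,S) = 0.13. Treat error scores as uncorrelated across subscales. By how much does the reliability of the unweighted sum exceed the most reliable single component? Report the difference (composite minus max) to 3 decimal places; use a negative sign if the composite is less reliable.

-0.009

Var(sum) = 2 + 0.26 = 2.26; true-score variance = 1.64 + 0.26 = 1.9; composite reliability = 0.8407.
Max component reliability = 0.8500.
Difference = 0.8407 − 0.8500 = -0.009.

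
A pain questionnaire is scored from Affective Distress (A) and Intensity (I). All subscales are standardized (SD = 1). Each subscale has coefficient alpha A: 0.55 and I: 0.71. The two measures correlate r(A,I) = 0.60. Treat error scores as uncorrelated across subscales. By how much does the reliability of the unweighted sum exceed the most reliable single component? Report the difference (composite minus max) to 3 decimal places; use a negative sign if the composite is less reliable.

0.059

Var(sum) = 2 + 1.2 = 3.2; true-score variance = 1.26 + 1.2 = 2.46; composite reliability = 0.7687.
Max component reliability = 0.7100.
Difference = 0.7687 − 0.7100 = 0.059.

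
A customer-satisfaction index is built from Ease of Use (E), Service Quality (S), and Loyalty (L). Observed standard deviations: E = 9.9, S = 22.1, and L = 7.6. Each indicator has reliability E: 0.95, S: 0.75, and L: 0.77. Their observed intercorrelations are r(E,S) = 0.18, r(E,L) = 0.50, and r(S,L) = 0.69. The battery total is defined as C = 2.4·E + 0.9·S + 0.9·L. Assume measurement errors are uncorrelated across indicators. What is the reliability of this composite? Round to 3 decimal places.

Var(C) = 2.4²·9.9² + 0.9²·22.1² + 0.9²·7.6² + 2·[2.16·9.9·22.1·0.18 + 2.16·9.9·7.6·0.50 + 0.81·22.1·7.6·0.69] = 1006.94 + 520.395 = 1527.33.
Because errors are independent across components, Cov(Tᵢ,Tⱼ) = Cov(Xᵢ,Xⱼ); the off-diagonal part of the true-score variance is the same as above.
True-score variance = [2.4²·9.9²·0.95 + 0.9²·22.1²·0.75 + 0.9²·7.6²·0.77] + 520.395 = 869.045 + 520.395 = 1389.44.
Reliability = 1389.44 / 1527.33 = 0.910.

0.910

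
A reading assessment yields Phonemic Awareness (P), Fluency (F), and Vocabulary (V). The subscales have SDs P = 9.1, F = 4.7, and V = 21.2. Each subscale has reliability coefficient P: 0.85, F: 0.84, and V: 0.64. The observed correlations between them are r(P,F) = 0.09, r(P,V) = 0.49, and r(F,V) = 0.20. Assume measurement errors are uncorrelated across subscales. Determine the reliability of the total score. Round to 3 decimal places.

0.775

Var(P+F+V) = 9.1² + 4.7² + 21.2² + 2·[9.1·4.7·0.09 + 9.1·21.2·0.49 + 4.7·21.2·0.20] = 554.34 + 236.616 = 790.956.
Under uncorrelated errors the observed covariances equal the true-score covariances, so only the own-variance terms attenuate.
True-score variance = [9.1²·0.85 + 4.7²·0.84 + 21.2²·0.64] + 236.616 = 376.586 + 236.616 = 613.202.
Reliability = 613.202 / 790.956 = 0.775.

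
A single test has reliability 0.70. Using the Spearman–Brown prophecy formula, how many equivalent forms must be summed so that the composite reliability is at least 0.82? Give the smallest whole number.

k ≥ ρ*(1−ρ₁)/(ρ₁(1−ρ*)) = 0.82·0.30 / (0.70·0.18) = 1.952.
Smallest integer k = 2.

2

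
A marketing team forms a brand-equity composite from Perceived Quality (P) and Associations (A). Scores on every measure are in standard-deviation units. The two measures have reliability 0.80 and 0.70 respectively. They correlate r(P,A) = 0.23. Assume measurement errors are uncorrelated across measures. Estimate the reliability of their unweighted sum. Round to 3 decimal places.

0.797

Var(P+A) = 2 + 2·[0.23] = 2 + 0.46 = 2.46.
Under uncorrelated errors the observed covariances equal the true-score covariances, so only the own-variance terms attenuate.
True-score variance = [0.80 + 0.70] + 0.46 = 1.5 + 0.46 = 1.96.
Reliability = 1.96 / 2.46 = 0.797.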